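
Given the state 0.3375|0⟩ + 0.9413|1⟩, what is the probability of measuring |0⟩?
0.1139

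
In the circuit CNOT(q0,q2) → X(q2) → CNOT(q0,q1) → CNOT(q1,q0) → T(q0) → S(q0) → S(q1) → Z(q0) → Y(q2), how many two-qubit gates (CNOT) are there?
3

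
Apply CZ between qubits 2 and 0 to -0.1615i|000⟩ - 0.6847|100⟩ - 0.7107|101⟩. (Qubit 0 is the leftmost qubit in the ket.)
-0.1615i|000⟩ - 0.6847|100⟩ + 0.7107|101⟩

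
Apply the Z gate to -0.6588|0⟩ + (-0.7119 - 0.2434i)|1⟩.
-0.6588|0⟩ + (0.7119 + 0.2434i)|1⟩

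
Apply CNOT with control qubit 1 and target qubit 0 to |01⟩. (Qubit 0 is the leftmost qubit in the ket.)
|11⟩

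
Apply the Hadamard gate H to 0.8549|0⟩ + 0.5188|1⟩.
0.9714|0⟩ + 0.2377|1⟩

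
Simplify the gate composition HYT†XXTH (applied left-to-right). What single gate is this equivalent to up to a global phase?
Y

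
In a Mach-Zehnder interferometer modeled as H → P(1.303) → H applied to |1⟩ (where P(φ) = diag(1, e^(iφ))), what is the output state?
(0.3677 - 0.4822i)|0⟩ + (0.6323 + 0.4822i)|1⟩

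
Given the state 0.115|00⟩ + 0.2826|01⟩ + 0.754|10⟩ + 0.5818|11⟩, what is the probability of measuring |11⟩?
0.3385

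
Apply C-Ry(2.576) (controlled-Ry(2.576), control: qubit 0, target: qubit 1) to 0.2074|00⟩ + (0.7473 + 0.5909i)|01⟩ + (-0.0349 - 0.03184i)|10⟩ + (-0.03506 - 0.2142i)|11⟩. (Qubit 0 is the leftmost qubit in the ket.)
0.2074|00⟩ + (0.7473 + 0.5909i)|01⟩ + (0.02393 + 0.1968i)|10⟩ + (-0.0433 - 0.09035i)|11⟩

C-Ry(2.576) leaves the control-|0⟩ kets |00⟩, |01⟩ unchanged and applies Ry(2.576) to qubit 1 on the control-|1⟩ pair (|10⟩, |11⟩).
Ry(2.576) = [[cos(θ/2), −sin(θ/2)], [sin(θ/2), cos(θ/2)]]; θ = 2.576, cos(θ/2) ≈ 0.279042, sin(θ/2) ≈ 0.960279.
With a = amp(|10⟩) = (-0.0349 - 0.03184i) and b = amp(|11⟩) = (-0.03506 - 0.2142i):
new amp(|10⟩) = (0.279042)·a + (-0.960279)·b = (0.02393 + 0.1968i)
new amp(|11⟩) = (0.960279)·a + (0.279042)·b = (-0.0433 - 0.09035i)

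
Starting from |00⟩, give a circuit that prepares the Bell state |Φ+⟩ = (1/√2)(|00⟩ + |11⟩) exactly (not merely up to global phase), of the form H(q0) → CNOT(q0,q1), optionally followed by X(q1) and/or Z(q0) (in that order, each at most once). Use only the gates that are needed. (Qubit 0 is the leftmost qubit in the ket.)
H(q0) → CNOT(q0,q1)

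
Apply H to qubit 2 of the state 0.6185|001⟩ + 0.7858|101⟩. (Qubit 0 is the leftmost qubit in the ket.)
0.4373|000⟩ - 0.4373|001⟩ + 0.5556|100⟩ - 0.5556|101⟩

H on qubit 2 mixes each pair of kets that differ only in qubit 2: amplitudes (a, b) of (|…0…⟩, |…1…⟩) become ((a + b)/√2, (a − b)/√2). Kets absent from the input have amplitude 0.
(|000⟩, |001⟩): (a, b) = (0, 0.6185) → (0.4373, -0.4373)
(|100⟩, |101⟩): (a, b) = (0, 0.7858) → (0.5556, -0.5556)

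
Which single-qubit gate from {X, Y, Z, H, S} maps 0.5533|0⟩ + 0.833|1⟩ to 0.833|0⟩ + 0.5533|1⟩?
X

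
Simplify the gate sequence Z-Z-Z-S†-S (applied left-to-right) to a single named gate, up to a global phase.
Z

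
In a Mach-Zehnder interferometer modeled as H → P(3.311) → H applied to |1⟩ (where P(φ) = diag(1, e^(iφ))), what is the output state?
(0.9928 + 0.0843i)|0⟩ + (0.007158 - 0.0843i)|1⟩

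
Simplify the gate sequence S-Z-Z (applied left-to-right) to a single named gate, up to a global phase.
S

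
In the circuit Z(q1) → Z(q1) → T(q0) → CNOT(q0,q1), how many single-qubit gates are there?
3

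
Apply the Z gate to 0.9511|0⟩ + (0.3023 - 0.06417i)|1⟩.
0.9511|0⟩ + (-0.3023 + 0.06417i)|1⟩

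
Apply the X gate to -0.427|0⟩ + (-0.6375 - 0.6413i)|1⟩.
(-0.6375 - 0.6413i)|0⟩ - 0.427|1⟩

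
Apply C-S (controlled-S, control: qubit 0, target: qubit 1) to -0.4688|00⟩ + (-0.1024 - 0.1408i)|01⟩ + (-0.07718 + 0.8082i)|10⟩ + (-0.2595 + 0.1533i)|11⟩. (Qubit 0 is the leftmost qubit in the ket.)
-0.4688|00⟩ + (-0.1024 - 0.1408i)|01⟩ + (-0.07718 + 0.8082i)|10⟩ + (-0.1533 - 0.2595i)|11⟩

C-S leaves the control-|0⟩ kets |00⟩, |01⟩ unchanged and applies S to qubit 1 on the control-|1⟩ pair (|10⟩, |11⟩).
S = [[1, 0], [0, i]].
With a = amp(|10⟩) = (-0.07718 + 0.8082i) and b = amp(|11⟩) = (-0.2595 + 0.1533i):
new amp(|10⟩) = (1)·a = (-0.07718 + 0.8082i)
new amp(|11⟩) = (i)·b = (-0.1533 - 0.2595i)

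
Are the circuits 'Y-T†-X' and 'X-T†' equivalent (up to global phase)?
No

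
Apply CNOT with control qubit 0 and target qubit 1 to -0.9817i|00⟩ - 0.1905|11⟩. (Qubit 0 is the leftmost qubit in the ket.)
-0.9817i|00⟩ - 0.1905|10⟩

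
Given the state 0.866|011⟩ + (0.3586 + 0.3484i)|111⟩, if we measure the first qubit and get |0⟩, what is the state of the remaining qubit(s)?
|11⟩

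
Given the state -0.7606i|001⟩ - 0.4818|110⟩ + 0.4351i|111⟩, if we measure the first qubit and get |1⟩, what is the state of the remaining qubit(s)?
-0.7422|10⟩ + 0.6702i|11⟩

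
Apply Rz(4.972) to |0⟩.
(-0.7927 - 0.6096i)|0⟩

Rz(4.972) = [[e^(−iθ/2), 0], [0, e^(iθ/2)]] with e^(±iθ/2) = cos(θ/2) ± i·sin(θ/2); θ = 4.972, cos(θ/2) ≈ -0.792687, sin(θ/2) ≈ 0.609629.
With a = amp(|0⟩) = 1 and b = amp(|1⟩) = 0:
new amp(|0⟩) = (-0.792687 - 0.609629i)·a = (-0.7927 - 0.6096i)
new amp(|1⟩) = (-0.792687 + 0.609629i)·b = 0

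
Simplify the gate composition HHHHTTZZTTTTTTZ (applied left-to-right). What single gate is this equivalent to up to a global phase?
Z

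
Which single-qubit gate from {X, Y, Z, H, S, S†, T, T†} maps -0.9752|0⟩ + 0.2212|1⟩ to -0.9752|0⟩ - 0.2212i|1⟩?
S†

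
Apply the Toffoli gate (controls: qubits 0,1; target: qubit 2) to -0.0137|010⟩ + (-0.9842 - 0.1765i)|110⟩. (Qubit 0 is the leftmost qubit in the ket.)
-0.0137|010⟩ + (-0.9842 - 0.1765i)|111⟩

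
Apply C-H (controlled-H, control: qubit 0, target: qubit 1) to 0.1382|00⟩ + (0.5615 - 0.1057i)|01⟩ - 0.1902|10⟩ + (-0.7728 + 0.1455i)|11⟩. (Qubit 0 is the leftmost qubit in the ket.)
0.1382|00⟩ + (0.5615 - 0.1057i)|01⟩ + (-0.6809 + 0.1029i)|10⟩ + (0.412 - 0.1029i)|11⟩

C-H leaves the control-|0⟩ kets |00⟩, |01⟩ unchanged and applies H to qubit 1 on the control-|1⟩ pair (|10⟩, |11⟩).
H = [[1/√2, 1/√2], [1/√2, -1/√2]].
With a = amp(|10⟩) = -0.1902 and b = amp(|11⟩) = (-0.7728 + 0.1455i):
new amp(|10⟩) = (1/√2)·a + (1/√2)·b = (-0.6809 + 0.1029i)
new amp(|11⟩) = (1/√2)·a + (-1/√2)·b = (0.412 - 0.1029i)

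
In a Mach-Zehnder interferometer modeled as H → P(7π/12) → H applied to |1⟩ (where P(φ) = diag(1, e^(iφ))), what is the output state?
(0.6294 - 0.483i)|0⟩ + (0.3706 + 0.483i)|1⟩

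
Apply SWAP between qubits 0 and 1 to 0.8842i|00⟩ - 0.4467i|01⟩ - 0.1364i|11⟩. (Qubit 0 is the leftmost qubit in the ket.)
0.8842i|00⟩ - 0.4467i|10⟩ - 0.1364i|11⟩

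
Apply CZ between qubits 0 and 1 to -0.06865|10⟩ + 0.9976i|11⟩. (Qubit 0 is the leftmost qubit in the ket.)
-0.06865|10⟩ - 0.9976i|11⟩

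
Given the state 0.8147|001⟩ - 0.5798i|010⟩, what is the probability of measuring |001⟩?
0.6637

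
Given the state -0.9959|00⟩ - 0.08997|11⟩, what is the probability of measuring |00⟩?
0.9918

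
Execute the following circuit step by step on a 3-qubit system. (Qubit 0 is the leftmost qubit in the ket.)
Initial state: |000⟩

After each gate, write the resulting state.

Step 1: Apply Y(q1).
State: i|010⟩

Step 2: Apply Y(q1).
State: |000⟩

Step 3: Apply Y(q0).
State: i|100⟩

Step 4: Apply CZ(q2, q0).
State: i|100⟩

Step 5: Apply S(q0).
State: -|100⟩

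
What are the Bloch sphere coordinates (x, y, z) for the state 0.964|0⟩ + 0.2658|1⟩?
(0.5125, 0, 0.8586)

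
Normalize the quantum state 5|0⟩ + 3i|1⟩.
0.8575|0⟩ + 0.5145i|1⟩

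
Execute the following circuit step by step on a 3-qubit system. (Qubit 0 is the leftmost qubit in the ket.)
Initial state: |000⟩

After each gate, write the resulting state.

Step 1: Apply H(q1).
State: 1/√2|000⟩ + 1/√2|010⟩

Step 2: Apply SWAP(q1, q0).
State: 1/√2|000⟩ + 1/√2|100⟩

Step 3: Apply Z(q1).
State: 1/√2|000⟩ + 1/√2|100⟩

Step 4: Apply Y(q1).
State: (1/√2)i|010⟩ + (1/√2)i|110⟩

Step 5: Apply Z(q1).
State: -(1/√2)i|010⟩ - (1/√2)i|110⟩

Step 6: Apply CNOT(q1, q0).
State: -(1/√2)i|010⟩ - (1/√2)i|110⟩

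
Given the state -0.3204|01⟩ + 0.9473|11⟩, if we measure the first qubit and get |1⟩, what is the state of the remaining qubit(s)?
|1⟩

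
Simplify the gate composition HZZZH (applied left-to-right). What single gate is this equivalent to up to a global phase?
X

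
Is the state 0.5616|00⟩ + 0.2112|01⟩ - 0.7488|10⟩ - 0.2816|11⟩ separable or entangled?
Separable

Writing the state as a|00⟩ + b|01⟩ + c|10⟩ + d|11⟩, it is a product state iff ad − bc = 0.
Here (a, b, c, d) = (0.5616, 0.2112, -0.7488, -0.2816): ad − bc = (0.5616)(-0.2816) − (0.2112)(-0.7488) = 0, so the state is separable.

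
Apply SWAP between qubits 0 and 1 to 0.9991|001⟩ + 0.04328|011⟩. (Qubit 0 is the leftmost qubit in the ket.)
0.9991|001⟩ + 0.04328|101⟩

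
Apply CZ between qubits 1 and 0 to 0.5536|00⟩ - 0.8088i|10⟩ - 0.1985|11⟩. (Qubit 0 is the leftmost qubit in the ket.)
0.5536|00⟩ - 0.8088i|10⟩ + 0.1985|11⟩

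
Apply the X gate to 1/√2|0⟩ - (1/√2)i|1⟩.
-(1/√2)i|0⟩ + 1/√2|1⟩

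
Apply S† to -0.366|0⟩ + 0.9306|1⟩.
-0.366|0⟩ - 0.9306i|1⟩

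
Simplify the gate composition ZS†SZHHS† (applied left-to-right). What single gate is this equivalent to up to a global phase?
S†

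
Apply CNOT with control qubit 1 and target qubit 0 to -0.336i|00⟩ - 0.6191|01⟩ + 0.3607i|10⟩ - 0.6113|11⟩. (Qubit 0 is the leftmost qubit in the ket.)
-0.336i|00⟩ - 0.6113|01⟩ + 0.3607i|10⟩ - 0.6191|11⟩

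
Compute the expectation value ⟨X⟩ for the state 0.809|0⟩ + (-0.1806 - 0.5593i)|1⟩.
-0.2922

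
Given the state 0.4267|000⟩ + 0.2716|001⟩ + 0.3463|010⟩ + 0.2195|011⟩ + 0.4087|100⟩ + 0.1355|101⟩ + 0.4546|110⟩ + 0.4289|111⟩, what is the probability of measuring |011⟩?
0.04818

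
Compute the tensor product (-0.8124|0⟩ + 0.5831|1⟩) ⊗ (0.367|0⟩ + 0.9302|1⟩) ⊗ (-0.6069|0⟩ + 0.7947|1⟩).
0.1809|000⟩ - 0.2369|001⟩ + 0.4586|010⟩ - 0.6006|011⟩ - 0.1299|100⟩ + 0.1701|101⟩ - 0.3292|110⟩ + 0.431|111⟩

amp(|b₁b₂…⟩) = product of the factor amplitudes for bits b₁, b₂, …; only kets whose every factor amplitude is nonzero survive.
|000⟩: (-0.8124)(0.367)(-0.6069) = 0.1809
|001⟩: (-0.8124)(0.367)(0.7947) = -0.2369
|010⟩: (-0.8124)(0.9302)(-0.6069) = 0.4586
|011⟩: (-0.8124)(0.9302)(0.7947) = -0.6006
|100⟩: (0.5831)(0.367)(-0.6069) = -0.1299
|101⟩: (0.5831)(0.367)(0.7947) = 0.1701
|110⟩: (0.5831)(0.9302)(-0.6069) = -0.3292
|111⟩: (0.5831)(0.9302)(0.7947) = 0.431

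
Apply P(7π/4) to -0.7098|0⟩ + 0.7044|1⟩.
-0.7098|0⟩ + (0.4981 - 0.4981i)|1⟩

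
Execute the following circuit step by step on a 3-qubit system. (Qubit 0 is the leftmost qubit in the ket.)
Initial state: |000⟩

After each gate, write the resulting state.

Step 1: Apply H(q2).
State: 1/√2|000⟩ + 1/√2|001⟩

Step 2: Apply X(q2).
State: 1/√2|000⟩ + 1/√2|001⟩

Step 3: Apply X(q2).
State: 1/√2|000⟩ + 1/√2|001⟩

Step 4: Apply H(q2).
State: |000⟩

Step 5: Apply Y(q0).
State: i|100⟩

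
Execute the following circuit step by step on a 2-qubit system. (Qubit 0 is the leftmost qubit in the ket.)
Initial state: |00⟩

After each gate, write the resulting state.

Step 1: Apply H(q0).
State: 1/√2|00⟩ + 1/√2|10⟩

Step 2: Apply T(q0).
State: 1/√2|00⟩ + (1/2 + (1/2)i)|10⟩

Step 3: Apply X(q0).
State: (1/2 + (1/2)i)|00⟩ + 1/√2|10⟩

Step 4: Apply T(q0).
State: (1/2 + (1/2)i)|00⟩ + (1/2 + (1/2)i)|10⟩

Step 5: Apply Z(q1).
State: (1/2 + (1/2)i)|00⟩ + (1/2 + (1/2)i)|10⟩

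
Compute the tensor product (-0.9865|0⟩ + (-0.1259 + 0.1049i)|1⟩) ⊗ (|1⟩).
-0.9865|01⟩ + (-0.1259 + 0.1049i)|11⟩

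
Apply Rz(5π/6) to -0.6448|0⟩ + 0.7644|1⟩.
(-0.1669 + 0.6228i)|0⟩ + (0.1978 + 0.7384i)|1⟩

Rz(5π/6) = [[e^(−iθ/2), 0], [0, e^(iθ/2)]] with e^(±iθ/2) = cos(θ/2) ± i·sin(θ/2); θ = 5π/6, cos(θ/2) ≈ 0.258819, sin(θ/2) ≈ 0.965926.
With a = amp(|0⟩) = -0.6448 and b = amp(|1⟩) = 0.7644:
new amp(|0⟩) = (0.258819 - 0.965926i)·a = (-0.1669 + 0.6228i)
new amp(|1⟩) = (0.258819 + 0.965926i)·b = (0.1978 + 0.7384i)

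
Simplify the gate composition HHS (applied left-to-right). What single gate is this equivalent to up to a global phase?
S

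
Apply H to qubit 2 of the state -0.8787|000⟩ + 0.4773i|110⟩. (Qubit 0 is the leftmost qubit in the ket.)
-0.6213|000⟩ - 0.6213|001⟩ + 0.3375i|110⟩ + 0.3375i|111⟩

H on qubit 2 mixes each pair of kets that differ only in qubit 2: amplitudes (a, b) of (|…0…⟩, |…1…⟩) become ((a + b)/√2, (a − b)/√2). Kets absent from the input have amplitude 0.
(|000⟩, |001⟩): (a, b) = (-0.8787, 0) → (-0.6213, -0.6213)
(|110⟩, |111⟩): (a, b) = (0.4773i, 0) → (0.3375i, 0.3375i)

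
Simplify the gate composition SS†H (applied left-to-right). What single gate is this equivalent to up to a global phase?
H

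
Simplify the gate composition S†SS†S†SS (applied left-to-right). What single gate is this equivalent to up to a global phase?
I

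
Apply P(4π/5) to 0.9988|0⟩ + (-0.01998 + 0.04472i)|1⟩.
0.9988|0⟩ + (-0.01012 - 0.04792i)|1⟩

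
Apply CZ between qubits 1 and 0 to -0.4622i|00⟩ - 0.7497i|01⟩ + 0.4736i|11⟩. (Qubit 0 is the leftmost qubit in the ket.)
-0.4622i|00⟩ - 0.7497i|01⟩ - 0.4736i|11⟩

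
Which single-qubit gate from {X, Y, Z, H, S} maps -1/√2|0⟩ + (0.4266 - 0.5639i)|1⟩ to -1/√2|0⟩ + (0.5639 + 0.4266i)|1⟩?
S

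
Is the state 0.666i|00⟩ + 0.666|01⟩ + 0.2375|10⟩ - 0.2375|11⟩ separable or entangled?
Entangled

Writing the state as a|00⟩ + b|01⟩ + c|10⟩ + d|11⟩, it is a product state iff ad − bc = 0.
Here (a, b, c, d) = (0.666i, 0.666, 0.2375, -0.2375): ad − bc = (0.666i)(-0.2375) − (0.666)(0.2375) = (-0.1582 - 0.1582i) ≠ 0, so the state is entangled.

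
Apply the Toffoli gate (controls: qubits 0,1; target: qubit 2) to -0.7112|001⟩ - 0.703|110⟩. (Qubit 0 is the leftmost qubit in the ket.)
-0.7112|001⟩ - 0.703|111⟩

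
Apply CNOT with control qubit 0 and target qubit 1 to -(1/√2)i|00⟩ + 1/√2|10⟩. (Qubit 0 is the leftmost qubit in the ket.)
-(1/√2)i|00⟩ + 1/√2|11⟩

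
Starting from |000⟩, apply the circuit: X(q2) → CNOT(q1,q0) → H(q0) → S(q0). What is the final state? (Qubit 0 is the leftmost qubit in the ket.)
1/√2|001⟩ + (1/√2)i|101⟩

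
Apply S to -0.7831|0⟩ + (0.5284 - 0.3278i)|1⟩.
-0.7831|0⟩ + (0.3278 + 0.5284i)|1⟩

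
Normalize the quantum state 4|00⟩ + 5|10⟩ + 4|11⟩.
0.5298|00⟩ + 0.6623|10⟩ + 0.5298|11⟩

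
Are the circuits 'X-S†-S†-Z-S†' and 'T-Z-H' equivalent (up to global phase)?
No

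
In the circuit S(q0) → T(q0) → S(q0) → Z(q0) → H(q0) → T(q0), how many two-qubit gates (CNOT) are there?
0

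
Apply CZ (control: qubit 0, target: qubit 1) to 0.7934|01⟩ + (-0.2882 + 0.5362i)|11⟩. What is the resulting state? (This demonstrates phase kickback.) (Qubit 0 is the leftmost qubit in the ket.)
0.7934|01⟩ + (0.2882 - 0.5362i)|11⟩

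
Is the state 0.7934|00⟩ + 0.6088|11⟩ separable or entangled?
Entangled

Writing the state as a|00⟩ + b|01⟩ + c|10⟩ + d|11⟩, it is a product state iff ad − bc = 0.
Here (a, b, c, d) = (0.7934, 0, 0, 0.6088): ad − bc = (0.7934)(0.6088) − (0)(0) = 0.483 ≠ 0, so the state is entangled.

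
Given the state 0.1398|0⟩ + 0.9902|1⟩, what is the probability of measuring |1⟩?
0.9805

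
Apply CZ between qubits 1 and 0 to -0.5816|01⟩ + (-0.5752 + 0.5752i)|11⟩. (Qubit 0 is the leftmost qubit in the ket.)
-0.5816|01⟩ + (0.5752 - 0.5752i)|11⟩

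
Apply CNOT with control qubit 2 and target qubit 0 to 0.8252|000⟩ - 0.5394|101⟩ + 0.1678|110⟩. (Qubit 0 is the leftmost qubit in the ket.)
0.8252|000⟩ - 0.5394|001⟩ + 0.1678|110⟩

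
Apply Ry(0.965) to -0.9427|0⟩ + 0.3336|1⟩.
-0.9899|0⟩ - 0.1419|1⟩

Ry(0.965) = [[cos(θ/2), −sin(θ/2)], [sin(θ/2), cos(θ/2)]]; θ = 0.965, cos(θ/2) ≈ 0.885838, sin(θ/2) ≈ 0.463995.
With a = amp(|0⟩) = -0.9427 and b = amp(|1⟩) = 0.3336:
new amp(|0⟩) = (0.885838)·a + (-0.463995)·b = -0.9899
new amp(|1⟩) = (0.463995)·a + (0.885838)·b = -0.1419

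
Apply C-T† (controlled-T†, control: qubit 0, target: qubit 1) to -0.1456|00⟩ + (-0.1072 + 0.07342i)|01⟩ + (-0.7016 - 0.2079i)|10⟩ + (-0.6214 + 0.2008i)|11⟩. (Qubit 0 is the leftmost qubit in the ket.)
-0.1456|00⟩ + (-0.1072 + 0.07342i)|01⟩ + (-0.7016 - 0.2079i)|10⟩ + (-0.2974 + 0.5814i)|11⟩

C-T† leaves the control-|0⟩ kets |00⟩, |01⟩ unchanged and applies T† to qubit 1 on the control-|1⟩ pair (|10⟩, |11⟩).
T† = [[1, 0], [0, (1/√2 - (1/√2)i)]].
With a = amp(|10⟩) = (-0.7016 - 0.2079i) and b = amp(|11⟩) = (-0.6214 + 0.2008i):
new amp(|10⟩) = (1)·a = (-0.7016 - 0.2079i)
new amp(|11⟩) = (1/√2 - (1/√2)i)·b = (-0.2974 + 0.5814i)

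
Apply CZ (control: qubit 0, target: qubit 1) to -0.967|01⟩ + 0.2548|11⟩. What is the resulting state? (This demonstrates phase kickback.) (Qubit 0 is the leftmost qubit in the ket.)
-0.967|01⟩ - 0.2548|11⟩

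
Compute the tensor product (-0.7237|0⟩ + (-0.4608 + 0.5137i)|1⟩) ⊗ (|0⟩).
-0.7237|00⟩ + (-0.4608 + 0.5137i)|10⟩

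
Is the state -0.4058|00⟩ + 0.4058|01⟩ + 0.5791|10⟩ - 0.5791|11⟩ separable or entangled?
Separable

Writing the state as a|00⟩ + b|01⟩ + c|10⟩ + d|11⟩, it is a product state iff ad − bc = 0.
Here (a, b, c, d) = (-0.4058, 0.4058, 0.5791, -0.5791): ad − bc = (-0.4058)(-0.5791) − (0.4058)(0.5791) = 0, so the state is separable.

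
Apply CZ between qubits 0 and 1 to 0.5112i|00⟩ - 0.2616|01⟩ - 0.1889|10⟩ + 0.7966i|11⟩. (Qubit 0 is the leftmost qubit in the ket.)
0.5112i|00⟩ - 0.2616|01⟩ - 0.1889|10⟩ - 0.7966i|11⟩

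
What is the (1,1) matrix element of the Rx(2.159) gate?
0.4718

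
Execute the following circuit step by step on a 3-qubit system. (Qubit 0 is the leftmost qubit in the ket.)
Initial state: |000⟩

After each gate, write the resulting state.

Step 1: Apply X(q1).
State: |010⟩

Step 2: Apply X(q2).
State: |011⟩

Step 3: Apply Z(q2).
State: -|011⟩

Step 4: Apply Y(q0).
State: -i|111⟩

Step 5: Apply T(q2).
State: (1/√2 - (1/√2)i)|111⟩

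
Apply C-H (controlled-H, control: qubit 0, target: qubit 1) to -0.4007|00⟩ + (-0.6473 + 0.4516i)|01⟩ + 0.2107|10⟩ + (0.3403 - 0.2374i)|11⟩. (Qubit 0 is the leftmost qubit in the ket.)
-0.4007|00⟩ + (-0.6473 + 0.4516i)|01⟩ + (0.3896 - 0.1679i)|10⟩ + (-0.09164 + 0.1679i)|11⟩

C-H leaves the control-|0⟩ kets |00⟩, |01⟩ unchanged and applies H to qubit 1 on the control-|1⟩ pair (|10⟩, |11⟩).
H = [[1/√2, 1/√2], [1/√2, -1/√2]].
With a = amp(|10⟩) = 0.2107 and b = amp(|11⟩) = (0.3403 - 0.2374i):
new amp(|10⟩) = (1/√2)·a + (1/√2)·b = (0.3896 - 0.1679i)
new amp(|11⟩) = (1/√2)·a + (-1/√2)·b = (-0.09164 + 0.1679i)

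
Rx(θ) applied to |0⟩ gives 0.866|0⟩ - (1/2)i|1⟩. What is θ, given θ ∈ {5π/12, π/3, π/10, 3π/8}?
π/3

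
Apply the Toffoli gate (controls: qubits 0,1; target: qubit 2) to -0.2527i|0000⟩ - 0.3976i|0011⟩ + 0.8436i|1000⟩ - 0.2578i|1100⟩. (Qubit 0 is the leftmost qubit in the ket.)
-0.2527i|0000⟩ - 0.3976i|0011⟩ + 0.8436i|1000⟩ - 0.2578i|1110⟩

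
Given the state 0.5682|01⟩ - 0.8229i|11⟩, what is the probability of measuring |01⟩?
0.3229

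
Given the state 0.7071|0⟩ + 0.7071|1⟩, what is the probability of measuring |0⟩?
0.5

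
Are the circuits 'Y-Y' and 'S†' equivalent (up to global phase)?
No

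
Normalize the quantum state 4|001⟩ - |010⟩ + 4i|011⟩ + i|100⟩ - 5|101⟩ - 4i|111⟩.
0.4619|001⟩ - 0.1155|010⟩ + 0.4619i|011⟩ + 0.1155i|100⟩ - 1/√3|101⟩ - 0.4619i|111⟩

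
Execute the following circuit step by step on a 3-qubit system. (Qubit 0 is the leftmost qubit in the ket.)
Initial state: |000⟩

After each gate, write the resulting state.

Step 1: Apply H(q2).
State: 1/√2|000⟩ + 1/√2|001⟩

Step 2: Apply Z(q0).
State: 1/√2|000⟩ + 1/√2|001⟩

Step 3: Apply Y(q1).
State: (1/√2)i|010⟩ + (1/√2)i|011⟩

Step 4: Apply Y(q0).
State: -1/√2|110⟩ - 1/√2|111⟩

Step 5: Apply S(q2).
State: -1/√2|110⟩ - (1/√2)i|111⟩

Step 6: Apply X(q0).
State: -1/√2|010⟩ - (1/√2)i|011⟩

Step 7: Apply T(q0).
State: -1/√2|010⟩ - (1/√2)i|011⟩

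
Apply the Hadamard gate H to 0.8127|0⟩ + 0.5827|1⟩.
0.9867|0⟩ + 0.1626|1⟩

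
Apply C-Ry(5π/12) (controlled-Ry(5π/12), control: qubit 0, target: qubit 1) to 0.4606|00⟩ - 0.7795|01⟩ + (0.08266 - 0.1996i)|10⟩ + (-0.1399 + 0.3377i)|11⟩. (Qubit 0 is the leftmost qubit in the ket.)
0.4606|00⟩ - 0.7795|01⟩ + (0.1507 - 0.3639i)|10⟩ + (-0.06067 + 0.1464i)|11⟩

C-Ry(5π/12) leaves the control-|0⟩ kets |00⟩, |01⟩ unchanged and applies Ry(5π/12) to qubit 1 on the control-|1⟩ pair (|10⟩, |11⟩).
Ry(5π/12) = [[cos(θ/2), −sin(θ/2)], [sin(θ/2), cos(θ/2)]]; θ = 5π/12, cos(θ/2) ≈ 0.793353, sin(θ/2) ≈ 0.608761.
With a = amp(|10⟩) = (0.08266 - 0.1996i) and b = amp(|11⟩) = (-0.1399 + 0.3377i):
new amp(|10⟩) = (0.793353)·a + (-0.608761)·b = (0.1507 - 0.3639i)
new amp(|11⟩) = (0.608761)·a + (0.793353)·b = (-0.06067 + 0.1464i)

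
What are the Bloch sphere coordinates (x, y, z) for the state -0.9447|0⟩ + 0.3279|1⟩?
(-0.6195, 0, 0.7849)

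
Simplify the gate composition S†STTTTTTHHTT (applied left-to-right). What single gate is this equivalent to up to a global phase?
I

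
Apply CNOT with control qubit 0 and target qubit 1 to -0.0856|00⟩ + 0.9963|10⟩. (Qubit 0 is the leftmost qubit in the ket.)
-0.0856|00⟩ + 0.9963|11⟩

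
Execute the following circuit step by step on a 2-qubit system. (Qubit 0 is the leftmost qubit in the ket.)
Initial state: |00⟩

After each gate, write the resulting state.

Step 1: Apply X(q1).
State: |01⟩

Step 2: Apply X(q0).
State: |11⟩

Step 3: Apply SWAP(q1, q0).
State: |11⟩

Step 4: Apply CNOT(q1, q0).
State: |01⟩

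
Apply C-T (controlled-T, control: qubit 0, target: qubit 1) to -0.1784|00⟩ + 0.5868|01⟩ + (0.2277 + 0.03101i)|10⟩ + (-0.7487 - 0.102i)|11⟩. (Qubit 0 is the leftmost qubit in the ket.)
-0.1784|00⟩ + 0.5868|01⟩ + (0.2277 + 0.03101i)|10⟩ + (-0.4573 - 0.6015i)|11⟩

C-T leaves the control-|0⟩ kets |00⟩, |01⟩ unchanged and applies T to qubit 1 on the control-|1⟩ pair (|10⟩, |11⟩).
T = [[1, 0], [0, (1/√2 + (1/√2)i)]].
With a = amp(|10⟩) = (0.2277 + 0.03101i) and b = amp(|11⟩) = (-0.7487 - 0.102i):
new amp(|10⟩) = (1)·a = (0.2277 + 0.03101i)
new amp(|11⟩) = (1/√2 + (1/√2)i)·b = (-0.4573 - 0.6015i)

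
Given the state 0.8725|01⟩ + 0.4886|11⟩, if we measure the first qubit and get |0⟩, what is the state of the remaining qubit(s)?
|1⟩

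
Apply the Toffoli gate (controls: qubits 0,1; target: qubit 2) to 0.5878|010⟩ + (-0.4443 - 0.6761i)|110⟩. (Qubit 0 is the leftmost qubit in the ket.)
0.5878|010⟩ + (-0.4443 - 0.6761i)|111⟩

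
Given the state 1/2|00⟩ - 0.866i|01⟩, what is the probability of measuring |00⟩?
1/4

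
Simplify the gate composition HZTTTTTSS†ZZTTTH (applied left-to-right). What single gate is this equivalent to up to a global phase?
X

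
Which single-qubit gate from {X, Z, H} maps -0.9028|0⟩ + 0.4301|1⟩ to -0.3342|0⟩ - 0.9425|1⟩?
H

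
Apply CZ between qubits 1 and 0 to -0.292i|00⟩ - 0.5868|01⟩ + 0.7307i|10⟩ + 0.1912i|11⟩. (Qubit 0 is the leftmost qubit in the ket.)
-0.292i|00⟩ - 0.5868|01⟩ + 0.7307i|10⟩ - 0.1912i|11⟩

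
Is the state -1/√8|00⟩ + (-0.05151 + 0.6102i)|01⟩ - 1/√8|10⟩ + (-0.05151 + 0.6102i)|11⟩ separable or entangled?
Separable

Writing the state as a|00⟩ + b|01⟩ + c|10⟩ + d|11⟩, it is a product state iff ad − bc = 0.
Here (a, b, c, d) = (-1/√8, (-0.05151 + 0.6102i), -1/√8, (-0.05151 + 0.6102i)): ad − bc = (-1/√8)(-0.05151 + 0.6102i) − (-0.05151 + 0.6102i)(-1/√8) = 0, so the state is separable.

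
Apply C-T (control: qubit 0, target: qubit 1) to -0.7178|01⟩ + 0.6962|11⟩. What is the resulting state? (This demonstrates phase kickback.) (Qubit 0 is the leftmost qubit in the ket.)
-0.7178|01⟩ + (0.4923 + 0.4923i)|11⟩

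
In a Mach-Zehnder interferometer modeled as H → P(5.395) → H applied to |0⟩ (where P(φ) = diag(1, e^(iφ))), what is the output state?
(0.8154 - 0.388i)|0⟩ + (0.1846 + 0.388i)|1⟩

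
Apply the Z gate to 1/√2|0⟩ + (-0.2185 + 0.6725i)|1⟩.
1/√2|0⟩ + (0.2185 - 0.6725i)|1⟩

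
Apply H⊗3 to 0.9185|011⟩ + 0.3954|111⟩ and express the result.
0.4645|000⟩ - 0.4645|001⟩ - 0.4645|010⟩ + 0.4645|011⟩ + 0.1849|100⟩ - 0.1849|101⟩ - 0.1849|110⟩ + 0.1849|111⟩

H⊗3 gives amp(|y⟩) = (1/2√2) Σ_x (−1)^(x·y) amp(|x⟩), where x·y is the number of positions in which both x and y have a 1.
|000⟩: (0.9185 + 0.3954)/(2√2) = 0.4645
|001⟩: (-0.9185 - 0.3954)/(2√2) = -0.4645
|010⟩: (-0.9185 - 0.3954)/(2√2) = -0.4645
|011⟩: (0.9185 + 0.3954)/(2√2) = 0.4645
|100⟩: (0.9185 - 0.3954)/(2√2) = 0.1849
|101⟩: (-0.9185 + 0.3954)/(2√2) = -0.1849
|110⟩: (-0.9185 + 0.3954)/(2√2) = -0.1849
|111⟩: (0.9185 - 0.3954)/(2√2) = 0.1849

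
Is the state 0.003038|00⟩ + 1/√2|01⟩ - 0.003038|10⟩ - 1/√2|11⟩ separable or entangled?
Separable

Writing the state as a|00⟩ + b|01⟩ + c|10⟩ + d|11⟩, it is a product state iff ad − bc = 0.
Here (a, b, c, d) = (0.003038, 1/√2, -0.003038, -1/√2): ad − bc = (0.003038)(-1/√2) − (1/√2)(-0.003038) = 0, so the state is separable.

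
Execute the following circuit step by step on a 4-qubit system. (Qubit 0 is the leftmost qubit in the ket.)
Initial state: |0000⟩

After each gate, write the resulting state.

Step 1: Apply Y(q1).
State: i|0100⟩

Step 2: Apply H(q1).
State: (1/√2)i|0000⟩ - (1/√2)i|0100⟩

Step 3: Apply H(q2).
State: (1/2)i|0000⟩ + (1/2)i|0010⟩ - (1/2)i|0100⟩ - (1/2)i|0110⟩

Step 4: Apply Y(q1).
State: -1/2|0000⟩ - 1/2|0010⟩ - 1/2|0100⟩ - 1/2|0110⟩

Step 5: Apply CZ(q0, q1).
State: -1/2|0000⟩ - 1/2|0010⟩ - 1/2|0100⟩ - 1/2|0110⟩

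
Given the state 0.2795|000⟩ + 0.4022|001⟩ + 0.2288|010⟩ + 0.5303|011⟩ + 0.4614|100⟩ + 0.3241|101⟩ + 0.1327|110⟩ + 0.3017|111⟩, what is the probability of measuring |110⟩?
0.01761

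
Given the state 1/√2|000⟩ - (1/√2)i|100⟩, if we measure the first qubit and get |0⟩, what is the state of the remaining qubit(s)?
|00⟩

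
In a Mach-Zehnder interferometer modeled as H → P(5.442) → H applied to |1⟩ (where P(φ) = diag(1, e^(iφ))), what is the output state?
(0.1667 + 0.3727i)|0⟩ + (0.8333 - 0.3727i)|1⟩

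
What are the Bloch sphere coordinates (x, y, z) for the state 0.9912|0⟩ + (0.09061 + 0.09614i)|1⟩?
(0.1796, 0.1906, 0.965)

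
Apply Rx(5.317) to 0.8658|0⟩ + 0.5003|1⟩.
(-0.7667 - 0.2324i)|0⟩ + (-0.443 - 0.4022i)|1⟩

Rx(5.317) = [[cos(θ/2), −i·sin(θ/2)], [−i·sin(θ/2), cos(θ/2)]]; θ = 5.317, cos(θ/2) ≈ -0.885563, sin(θ/2) ≈ 0.46452.
With a = amp(|0⟩) = 0.8658 and b = amp(|1⟩) = 0.5003:
new amp(|0⟩) = (-0.885563)·a + (-0.46452i)·b = (-0.7667 - 0.2324i)
new amp(|1⟩) = (-0.46452i)·a + (-0.885563)·b = (-0.443 - 0.4022i)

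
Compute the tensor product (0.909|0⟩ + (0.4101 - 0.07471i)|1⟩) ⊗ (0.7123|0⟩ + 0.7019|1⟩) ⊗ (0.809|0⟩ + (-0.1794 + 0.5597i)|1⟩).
0.5238|000⟩ + (-0.1162 + 0.3624i)|001⟩ + 0.5162|010⟩ + (-0.1145 + 0.3571i)|011⟩ + (0.2363 - 0.04305i)|100⟩ + (-0.02262 + 0.173i)|101⟩ + (0.2329 - 0.04242i)|110⟩ + (-0.02229 + 0.1705i)|111⟩

amp(|b₁b₂…⟩) = product of the factor amplitudes for bits b₁, b₂, …; only kets whose every factor amplitude is nonzero survive.
|000⟩: (0.909)(0.7123)(0.809) = 0.5238
|001⟩: (0.909)(0.7123)(-0.1794 + 0.5597i) = (-0.1162 + 0.3624i)
|010⟩: (0.909)(0.7019)(0.809) = 0.5162
|011⟩: (0.909)(0.7019)(-0.1794 + 0.5597i) = (-0.1145 + 0.3571i)
|100⟩: (0.4101 - 0.07471i)(0.7123)(0.809) = (0.2363 - 0.04305i)
|101⟩: (0.4101 - 0.07471i)(0.7123)(-0.1794 + 0.5597i) = (-0.02262 + 0.173i)
|110⟩: (0.4101 - 0.07471i)(0.7019)(0.809) = (0.2329 - 0.04242i)
|111⟩: (0.4101 - 0.07471i)(0.7019)(-0.1794 + 0.5597i) = (-0.02229 + 0.1705i)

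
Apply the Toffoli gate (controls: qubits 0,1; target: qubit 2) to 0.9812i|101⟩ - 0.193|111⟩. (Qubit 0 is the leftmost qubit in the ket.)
0.9812i|101⟩ - 0.193|110⟩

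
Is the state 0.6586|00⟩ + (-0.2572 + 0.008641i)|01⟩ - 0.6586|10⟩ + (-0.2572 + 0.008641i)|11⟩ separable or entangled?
Entangled

Writing the state as a|00⟩ + b|01⟩ + c|10⟩ + d|11⟩, it is a product state iff ad − bc = 0.
Here (a, b, c, d) = (0.6586, (-0.2572 + 0.008641i), -0.6586, (-0.2572 + 0.008641i)): ad − bc = (0.6586)(-0.2572 + 0.008641i) − (-0.2572 + 0.008641i)(-0.6586) = (-0.3388 + 0.01138i) ≠ 0, so the state is entangled.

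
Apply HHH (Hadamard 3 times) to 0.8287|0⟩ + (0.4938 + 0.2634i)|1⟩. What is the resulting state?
(0.9351 + 0.1863i)|0⟩ + (0.2368 - 0.1863i)|1⟩

H² = I, so H^3 = H: a single Hadamard. With (a, b) = (0.8287, (0.4938 + 0.2634i)), H gives ((a + b)/√2, (a − b)/√2) = ((0.9351 + 0.1863i), (0.2368 - 0.1863i)).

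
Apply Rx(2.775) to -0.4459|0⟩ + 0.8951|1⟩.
(-0.08127 - 0.8801i)|0⟩ + (0.1632 + 0.4384i)|1⟩

Rx(2.775) = [[cos(θ/2), −i·sin(θ/2)], [−i·sin(θ/2), cos(θ/2)]]; θ = 2.775, cos(θ/2) ≈ 0.182272, sin(θ/2) ≈ 0.983248.
With a = amp(|0⟩) = -0.4459 and b = amp(|1⟩) = 0.8951:
new amp(|0⟩) = (0.182272)·a + (-0.983248i)·b = (-0.08127 - 0.8801i)
new amp(|1⟩) = (-0.983248i)·a + (0.182272)·b = (0.1632 + 0.4384i)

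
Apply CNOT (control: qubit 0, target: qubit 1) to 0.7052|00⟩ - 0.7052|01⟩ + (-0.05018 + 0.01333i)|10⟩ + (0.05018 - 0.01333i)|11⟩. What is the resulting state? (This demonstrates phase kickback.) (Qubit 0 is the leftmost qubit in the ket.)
0.7052|00⟩ - 0.7052|01⟩ + (0.05018 - 0.01333i)|10⟩ + (-0.05018 + 0.01333i)|11⟩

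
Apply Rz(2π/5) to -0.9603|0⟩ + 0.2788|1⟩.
(-0.7769 + 0.5645i)|0⟩ + (0.2256 + 0.1639i)|1⟩

Rz(2π/5) = [[e^(−iθ/2), 0], [0, e^(iθ/2)]] with e^(±iθ/2) = cos(θ/2) ± i·sin(θ/2); θ = 2π/5, cos(θ/2) ≈ 0.809017, sin(θ/2) ≈ 0.587785.
With a = amp(|0⟩) = -0.9603 and b = amp(|1⟩) = 0.2788:
new amp(|0⟩) = (0.809017 - 0.587785i)·a = (-0.7769 + 0.5645i)
new amp(|1⟩) = (0.809017 + 0.587785i)·b = (0.2256 + 0.1639i)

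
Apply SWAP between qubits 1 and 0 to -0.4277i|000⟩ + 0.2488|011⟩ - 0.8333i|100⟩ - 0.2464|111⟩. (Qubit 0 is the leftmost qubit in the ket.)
-0.4277i|000⟩ - 0.8333i|010⟩ + 0.2488|101⟩ - 0.2464|111⟩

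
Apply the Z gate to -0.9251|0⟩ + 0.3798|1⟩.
-0.9251|0⟩ - 0.3798|1⟩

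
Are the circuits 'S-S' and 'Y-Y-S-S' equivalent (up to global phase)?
Yes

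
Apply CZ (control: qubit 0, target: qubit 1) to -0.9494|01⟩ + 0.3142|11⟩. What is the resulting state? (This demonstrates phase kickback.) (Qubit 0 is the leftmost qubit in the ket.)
-0.9494|01⟩ - 0.3142|11⟩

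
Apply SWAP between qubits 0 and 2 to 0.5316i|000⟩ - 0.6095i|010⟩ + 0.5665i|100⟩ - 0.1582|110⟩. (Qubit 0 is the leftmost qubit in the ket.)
0.5316i|000⟩ + 0.5665i|001⟩ - 0.6095i|010⟩ - 0.1582|011⟩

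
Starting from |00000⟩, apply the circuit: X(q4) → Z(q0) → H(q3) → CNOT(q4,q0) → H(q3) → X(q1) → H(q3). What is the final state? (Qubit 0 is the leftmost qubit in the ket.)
1/√2|11001⟩ + 1/√2|11011⟩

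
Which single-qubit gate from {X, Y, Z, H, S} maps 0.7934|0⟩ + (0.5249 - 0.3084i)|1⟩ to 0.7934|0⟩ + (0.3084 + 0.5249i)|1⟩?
S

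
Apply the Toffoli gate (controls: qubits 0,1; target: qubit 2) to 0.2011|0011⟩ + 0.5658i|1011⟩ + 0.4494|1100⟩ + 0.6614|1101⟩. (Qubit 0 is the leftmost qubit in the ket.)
0.2011|0011⟩ + 0.5658i|1011⟩ + 0.4494|1110⟩ + 0.6614|1111⟩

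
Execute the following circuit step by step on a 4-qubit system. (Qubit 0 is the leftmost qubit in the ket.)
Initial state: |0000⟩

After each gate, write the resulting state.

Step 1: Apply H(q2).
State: 1/√2|0000⟩ + 1/√2|0010⟩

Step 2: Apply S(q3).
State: 1/√2|0000⟩ + 1/√2|0010⟩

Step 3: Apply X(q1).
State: 1/√2|0100⟩ + 1/√2|0110⟩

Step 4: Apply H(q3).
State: 1/2|0100⟩ + 1/2|0101⟩ + 1/2|0110⟩ + 1/2|0111⟩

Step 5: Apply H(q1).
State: 1/√8|0000⟩ + 1/√8|0001⟩ + 1/√8|0010⟩ + 1/√8|0011⟩ - 1/√8|0100⟩ - 1/√8|0101⟩ - 1/√8|0110⟩ - 1/√8|0111⟩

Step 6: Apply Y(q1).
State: (1/√8)i|0000⟩ + (1/√8)i|0001⟩ + (1/√8)i|0010⟩ + (1/√8)i|0011⟩ + (1/√8)i|0100⟩ + (1/√8)i|0101⟩ + (1/√8)i|0110⟩ + (1/√8)i|0111⟩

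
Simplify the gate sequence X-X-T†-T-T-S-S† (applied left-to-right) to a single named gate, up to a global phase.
T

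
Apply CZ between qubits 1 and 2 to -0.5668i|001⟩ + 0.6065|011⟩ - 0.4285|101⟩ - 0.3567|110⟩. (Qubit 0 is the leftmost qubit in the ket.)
-0.5668i|001⟩ - 0.6065|011⟩ - 0.4285|101⟩ - 0.3567|110⟩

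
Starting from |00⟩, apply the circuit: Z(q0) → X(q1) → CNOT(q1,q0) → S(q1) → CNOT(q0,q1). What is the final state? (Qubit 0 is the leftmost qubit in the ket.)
i|10⟩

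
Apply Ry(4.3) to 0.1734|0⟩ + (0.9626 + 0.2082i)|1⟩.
(-0.9005 - 0.1742i)|0⟩ + (-0.3818 - 0.114i)|1⟩

Ry(4.3) = [[cos(θ/2), −sin(θ/2)], [sin(θ/2), cos(θ/2)]]; θ = 4.3, cos(θ/2) ≈ -0.547358, sin(θ/2) ≈ 0.836899.
With a = amp(|0⟩) = 0.1734 and b = amp(|1⟩) = (0.9626 + 0.2082i):
new amp(|0⟩) = (-0.547358)·a + (-0.836899)·b = (-0.9005 - 0.1742i)
new amp(|1⟩) = (0.836899)·a + (-0.547358)·b = (-0.3818 - 0.114i)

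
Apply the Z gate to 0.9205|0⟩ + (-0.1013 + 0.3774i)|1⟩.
0.9205|0⟩ + (0.1013 - 0.3774i)|1⟩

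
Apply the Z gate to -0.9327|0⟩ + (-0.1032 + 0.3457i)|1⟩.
-0.9327|0⟩ + (0.1032 - 0.3457i)|1⟩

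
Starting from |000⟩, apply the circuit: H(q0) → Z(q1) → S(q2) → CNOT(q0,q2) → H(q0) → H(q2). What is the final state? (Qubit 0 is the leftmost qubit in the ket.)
1/√2|000⟩ + 1/√2|101⟩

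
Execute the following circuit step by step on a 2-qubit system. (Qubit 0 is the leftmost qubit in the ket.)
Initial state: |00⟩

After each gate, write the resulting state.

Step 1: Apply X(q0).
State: |10⟩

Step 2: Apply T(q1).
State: |10⟩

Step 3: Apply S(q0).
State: i|10⟩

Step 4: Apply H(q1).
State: (1/√2)i|10⟩ + (1/√2)i|11⟩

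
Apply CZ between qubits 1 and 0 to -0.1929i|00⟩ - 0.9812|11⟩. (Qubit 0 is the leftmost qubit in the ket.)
-0.1929i|00⟩ + 0.9812|11⟩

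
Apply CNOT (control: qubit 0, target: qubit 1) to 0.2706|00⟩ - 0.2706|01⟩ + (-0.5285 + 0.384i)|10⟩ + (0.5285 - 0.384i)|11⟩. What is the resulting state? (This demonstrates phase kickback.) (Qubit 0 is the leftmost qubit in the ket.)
0.2706|00⟩ - 0.2706|01⟩ + (0.5285 - 0.384i)|10⟩ + (-0.5285 + 0.384i)|11⟩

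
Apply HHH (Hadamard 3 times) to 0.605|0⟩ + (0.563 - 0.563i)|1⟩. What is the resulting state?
(0.8259 - 0.3981i)|0⟩ + (0.0297 + 0.3981i)|1⟩

H² = I, so H^3 = H: a single Hadamard. With (a, b) = (0.605, (0.563 - 0.563i)), H gives ((a + b)/√2, (a − b)/√2) = ((0.8259 - 0.3981i), (0.0297 + 0.3981i)).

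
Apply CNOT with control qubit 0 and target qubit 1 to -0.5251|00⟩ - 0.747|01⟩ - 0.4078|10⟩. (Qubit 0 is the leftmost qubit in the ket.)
-0.5251|00⟩ - 0.747|01⟩ - 0.4078|11⟩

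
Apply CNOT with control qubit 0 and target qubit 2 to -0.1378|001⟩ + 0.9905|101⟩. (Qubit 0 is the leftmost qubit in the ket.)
-0.1378|001⟩ + 0.9905|100⟩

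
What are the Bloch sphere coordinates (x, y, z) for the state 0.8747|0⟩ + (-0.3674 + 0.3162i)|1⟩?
(-0.6427, 0.5532, 0.5301)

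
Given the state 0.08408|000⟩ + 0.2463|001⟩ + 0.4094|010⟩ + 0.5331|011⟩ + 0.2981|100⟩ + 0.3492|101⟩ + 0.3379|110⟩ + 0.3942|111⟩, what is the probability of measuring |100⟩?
0.08886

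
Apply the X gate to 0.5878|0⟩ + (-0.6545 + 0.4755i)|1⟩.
(-0.6545 + 0.4755i)|0⟩ + 0.5878|1⟩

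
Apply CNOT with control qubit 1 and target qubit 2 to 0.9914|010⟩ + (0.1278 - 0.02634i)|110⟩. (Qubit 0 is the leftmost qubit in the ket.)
0.9914|011⟩ + (0.1278 - 0.02634i)|111⟩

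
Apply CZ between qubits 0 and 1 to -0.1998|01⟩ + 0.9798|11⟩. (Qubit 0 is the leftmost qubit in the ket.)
-0.1998|01⟩ - 0.9798|11⟩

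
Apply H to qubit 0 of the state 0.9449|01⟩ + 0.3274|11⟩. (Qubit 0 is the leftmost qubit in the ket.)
0.8997|01⟩ + 0.4366|11⟩

H on qubit 0 mixes each pair of kets that differ only in qubit 0: amplitudes (a, b) of (|…0…⟩, |…1…⟩) become ((a + b)/√2, (a − b)/√2). Kets absent from the input have amplitude 0.
(|01⟩, |11⟩): (a, b) = (0.9449, 0.3274) → (0.8997, 0.4366)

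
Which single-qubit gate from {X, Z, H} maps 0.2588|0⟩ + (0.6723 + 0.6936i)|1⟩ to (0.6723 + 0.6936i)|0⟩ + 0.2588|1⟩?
X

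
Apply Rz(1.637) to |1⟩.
(0.6833 + 0.7301i)|1⟩

Rz(1.637) = [[e^(−iθ/2), 0], [0, e^(iθ/2)]] with e^(±iθ/2) = cos(θ/2) ± i·sin(θ/2); θ = 1.637, cos(θ/2) ≈ 0.683317, sin(θ/2) ≈ 0.730122.
With a = amp(|0⟩) = 0 and b = amp(|1⟩) = 1:
new amp(|0⟩) = (0.683317 - 0.730122i)·a = 0
new amp(|1⟩) = (0.683317 + 0.730122i)·b = (0.6833 + 0.7301i)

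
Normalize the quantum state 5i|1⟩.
i|1⟩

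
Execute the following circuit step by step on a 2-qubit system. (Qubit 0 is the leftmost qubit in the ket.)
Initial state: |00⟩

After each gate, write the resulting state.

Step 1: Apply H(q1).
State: 1/√2|00⟩ + 1/√2|01⟩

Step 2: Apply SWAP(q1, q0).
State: 1/√2|00⟩ + 1/√2|10⟩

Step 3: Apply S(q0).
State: 1/√2|00⟩ + (1/√2)i|10⟩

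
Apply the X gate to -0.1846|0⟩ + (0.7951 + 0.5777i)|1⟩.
(0.7951 + 0.5777i)|0⟩ - 0.1846|1⟩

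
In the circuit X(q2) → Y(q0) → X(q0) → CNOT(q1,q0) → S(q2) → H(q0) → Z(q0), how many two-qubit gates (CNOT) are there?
1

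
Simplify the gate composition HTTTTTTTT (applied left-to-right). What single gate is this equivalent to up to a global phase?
H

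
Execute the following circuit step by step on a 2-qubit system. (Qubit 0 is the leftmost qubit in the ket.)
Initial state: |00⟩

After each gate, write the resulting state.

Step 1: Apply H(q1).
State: 1/√2|00⟩ + 1/√2|01⟩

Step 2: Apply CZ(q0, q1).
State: 1/√2|00⟩ + 1/√2|01⟩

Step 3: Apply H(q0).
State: 1/2|00⟩ + 1/2|01⟩ + 1/2|10⟩ + 1/2|11⟩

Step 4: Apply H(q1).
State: 1/√2|00⟩ + 1/√2|10⟩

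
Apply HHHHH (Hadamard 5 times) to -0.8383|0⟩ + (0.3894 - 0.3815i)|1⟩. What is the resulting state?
(-0.3174 - 0.2698i)|0⟩ + (-0.8681 + 0.2698i)|1⟩

H² = I, so H^5 = H: a single Hadamard. With (a, b) = (-0.8383, (0.3894 - 0.3815i)), H gives ((a + b)/√2, (a − b)/√2) = ((-0.3174 - 0.2698i), (-0.8681 + 0.2698i)).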